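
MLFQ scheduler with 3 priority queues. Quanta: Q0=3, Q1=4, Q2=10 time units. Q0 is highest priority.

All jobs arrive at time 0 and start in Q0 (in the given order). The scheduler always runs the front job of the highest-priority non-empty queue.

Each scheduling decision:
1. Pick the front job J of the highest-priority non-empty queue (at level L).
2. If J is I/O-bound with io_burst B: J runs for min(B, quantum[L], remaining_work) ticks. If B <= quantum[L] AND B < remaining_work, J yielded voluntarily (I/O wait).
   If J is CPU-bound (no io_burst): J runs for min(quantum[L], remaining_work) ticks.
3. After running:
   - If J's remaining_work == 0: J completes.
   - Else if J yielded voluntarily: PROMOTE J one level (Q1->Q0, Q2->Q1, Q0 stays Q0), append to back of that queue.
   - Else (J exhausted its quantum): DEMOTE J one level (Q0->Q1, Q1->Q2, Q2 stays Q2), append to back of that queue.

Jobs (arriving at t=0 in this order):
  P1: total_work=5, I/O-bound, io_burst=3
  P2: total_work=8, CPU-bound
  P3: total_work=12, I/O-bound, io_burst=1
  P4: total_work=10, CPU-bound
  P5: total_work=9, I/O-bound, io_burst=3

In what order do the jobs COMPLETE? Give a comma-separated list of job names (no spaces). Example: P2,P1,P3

t=0-3: P1@Q0 runs 3, rem=2, I/O yield, promote→Q0. Q0=[P2,P3,P4,P5,P1] Q1=[] Q2=[]
t=3-6: P2@Q0 runs 3, rem=5, quantum used, demote→Q1. Q0=[P3,P4,P5,P1] Q1=[P2] Q2=[]
t=6-7: P3@Q0 runs 1, rem=11, I/O yield, promote→Q0. Q0=[P4,P5,P1,P3] Q1=[P2] Q2=[]
t=7-10: P4@Q0 runs 3, rem=7, quantum used, demote→Q1. Q0=[P5,P1,P3] Q1=[P2,P4] Q2=[]
t=10-13: P5@Q0 runs 3, rem=6, I/O yield, promote→Q0. Q0=[P1,P3,P5] Q1=[P2,P4] Q2=[]
t=13-15: P1@Q0 runs 2, rem=0, completes. Q0=[P3,P5] Q1=[P2,P4] Q2=[]
t=15-16: P3@Q0 runs 1, rem=10, I/O yield, promote→Q0. Q0=[P5,P3] Q1=[P2,P4] Q2=[]
t=16-19: P5@Q0 runs 3, rem=3, I/O yield, promote→Q0. Q0=[P3,P5] Q1=[P2,P4] Q2=[]
t=19-20: P3@Q0 runs 1, rem=9, I/O yield, promote→Q0. Q0=[P5,P3] Q1=[P2,P4] Q2=[]
t=20-23: P5@Q0 runs 3, rem=0, completes. Q0=[P3] Q1=[P2,P4] Q2=[]
t=23-24: P3@Q0 runs 1, rem=8, I/O yield, promote→Q0. Q0=[P3] Q1=[P2,P4] Q2=[]
t=24-25: P3@Q0 runs 1, rem=7, I/O yield, promote→Q0. Q0=[P3] Q1=[P2,P4] Q2=[]
t=25-26: P3@Q0 runs 1, rem=6, I/O yield, promote→Q0. Q0=[P3] Q1=[P2,P4] Q2=[]
t=26-27: P3@Q0 runs 1, rem=5, I/O yield, promote→Q0. Q0=[P3] Q1=[P2,P4] Q2=[]
t=27-28: P3@Q0 runs 1, rem=4, I/O yield, promote→Q0. Q0=[P3] Q1=[P2,P4] Q2=[]
t=28-29: P3@Q0 runs 1, rem=3, I/O yield, promote→Q0. Q0=[P3] Q1=[P2,P4] Q2=[]
t=29-30: P3@Q0 runs 1, rem=2, I/O yield, promote→Q0. Q0=[P3] Q1=[P2,P4] Q2=[]
t=30-31: P3@Q0 runs 1, rem=1, I/O yield, promote→Q0. Q0=[P3] Q1=[P2,P4] Q2=[]
t=31-32: P3@Q0 runs 1, rem=0, completes. Q0=[] Q1=[P2,P4] Q2=[]
t=32-36: P2@Q1 runs 4, rem=1, quantum used, demote→Q2. Q0=[] Q1=[P4] Q2=[P2]
t=36-40: P4@Q1 runs 4, rem=3, quantum used, demote→Q2. Q0=[] Q1=[] Q2=[P2,P4]
t=40-41: P2@Q2 runs 1, rem=0, completes. Q0=[] Q1=[] Q2=[P4]
t=41-44: P4@Q2 runs 3, rem=0, completes. Q0=[] Q1=[] Q2=[]

Answer: P1,P5,P3,P2,P4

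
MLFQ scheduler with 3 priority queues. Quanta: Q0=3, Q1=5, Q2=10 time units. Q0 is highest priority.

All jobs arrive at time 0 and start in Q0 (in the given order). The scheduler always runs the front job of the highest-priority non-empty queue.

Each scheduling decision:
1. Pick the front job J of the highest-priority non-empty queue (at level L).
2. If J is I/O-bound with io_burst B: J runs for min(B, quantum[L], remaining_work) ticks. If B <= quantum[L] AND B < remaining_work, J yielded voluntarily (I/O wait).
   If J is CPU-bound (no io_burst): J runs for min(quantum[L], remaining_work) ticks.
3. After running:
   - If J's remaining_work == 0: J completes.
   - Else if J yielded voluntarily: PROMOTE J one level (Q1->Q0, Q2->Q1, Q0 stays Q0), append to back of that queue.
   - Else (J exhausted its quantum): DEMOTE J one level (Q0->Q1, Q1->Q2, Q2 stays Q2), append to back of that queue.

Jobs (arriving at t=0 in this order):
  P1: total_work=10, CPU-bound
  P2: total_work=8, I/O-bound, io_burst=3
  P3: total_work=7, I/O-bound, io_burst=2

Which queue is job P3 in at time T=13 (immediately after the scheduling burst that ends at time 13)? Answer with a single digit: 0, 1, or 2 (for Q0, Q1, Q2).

Answer: 0

Derivation:
t=0-3: P1@Q0 runs 3, rem=7, quantum used, demote→Q1. Q0=[P2,P3] Q1=[P1] Q2=[]
t=3-6: P2@Q0 runs 3, rem=5, I/O yield, promote→Q0. Q0=[P3,P2] Q1=[P1] Q2=[]
t=6-8: P3@Q0 runs 2, rem=5, I/O yield, promote→Q0. Q0=[P2,P3] Q1=[P1] Q2=[]
t=8-11: P2@Q0 runs 3, rem=2, I/O yield, promote→Q0. Q0=[P3,P2] Q1=[P1] Q2=[]
t=11-13: P3@Q0 runs 2, rem=3, I/O yield, promote→Q0. Q0=[P2,P3] Q1=[P1] Q2=[]
t=13-15: P2@Q0 runs 2, rem=0, completes. Q0=[P3] Q1=[P1] Q2=[]
t=15-17: P3@Q0 runs 2, rem=1, I/O yield, promote→Q0. Q0=[P3] Q1=[P1] Q2=[]
t=17-18: P3@Q0 runs 1, rem=0, completes. Q0=[] Q1=[P1] Q2=[]
t=18-23: P1@Q1 runs 5, rem=2, quantum used, demote→Q2. Q0=[] Q1=[] Q2=[P1]
t=23-25: P1@Q2 runs 2, rem=0, completes. Q0=[] Q1=[] Q2=[]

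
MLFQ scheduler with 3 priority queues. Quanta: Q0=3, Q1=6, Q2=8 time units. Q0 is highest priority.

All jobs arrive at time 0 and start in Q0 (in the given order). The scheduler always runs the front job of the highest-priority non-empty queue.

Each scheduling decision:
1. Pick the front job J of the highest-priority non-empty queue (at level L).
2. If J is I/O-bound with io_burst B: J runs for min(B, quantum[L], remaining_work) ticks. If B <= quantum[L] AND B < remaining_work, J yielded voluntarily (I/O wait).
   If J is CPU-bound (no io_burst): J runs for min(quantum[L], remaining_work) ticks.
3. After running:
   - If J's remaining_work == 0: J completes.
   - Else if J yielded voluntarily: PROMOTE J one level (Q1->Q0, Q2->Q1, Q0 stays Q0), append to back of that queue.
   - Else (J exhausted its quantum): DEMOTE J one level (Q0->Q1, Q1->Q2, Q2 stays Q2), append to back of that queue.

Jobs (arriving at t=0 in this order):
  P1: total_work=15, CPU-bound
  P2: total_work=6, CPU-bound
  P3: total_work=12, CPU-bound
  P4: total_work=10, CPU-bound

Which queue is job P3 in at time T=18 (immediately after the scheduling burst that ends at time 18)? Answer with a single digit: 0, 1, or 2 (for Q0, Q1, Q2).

t=0-3: P1@Q0 runs 3, rem=12, quantum used, demote→Q1. Q0=[P2,P3,P4] Q1=[P1] Q2=[]
t=3-6: P2@Q0 runs 3, rem=3, quantum used, demote→Q1. Q0=[P3,P4] Q1=[P1,P2] Q2=[]
t=6-9: P3@Q0 runs 3, rem=9, quantum used, demote→Q1. Q0=[P4] Q1=[P1,P2,P3] Q2=[]
t=9-12: P4@Q0 runs 3, rem=7, quantum used, demote→Q1. Q0=[] Q1=[P1,P2,P3,P4] Q2=[]
t=12-18: P1@Q1 runs 6, rem=6, quantum used, demote→Q2. Q0=[] Q1=[P2,P3,P4] Q2=[P1]
t=18-21: P2@Q1 runs 3, rem=0, completes. Q0=[] Q1=[P3,P4] Q2=[P1]
t=21-27: P3@Q1 runs 6, rem=3, quantum used, demote→Q2. Q0=[] Q1=[P4] Q2=[P1,P3]
t=27-33: P4@Q1 runs 6, rem=1, quantum used, demote→Q2. Q0=[] Q1=[] Q2=[P1,P3,P4]
t=33-39: P1@Q2 runs 6, rem=0, completes. Q0=[] Q1=[] Q2=[P3,P4]
t=39-42: P3@Q2 runs 3, rem=0, completes. Q0=[] Q1=[] Q2=[P4]
t=42-43: P4@Q2 runs 1, rem=0, completes. Q0=[] Q1=[] Q2=[]

Answer: 1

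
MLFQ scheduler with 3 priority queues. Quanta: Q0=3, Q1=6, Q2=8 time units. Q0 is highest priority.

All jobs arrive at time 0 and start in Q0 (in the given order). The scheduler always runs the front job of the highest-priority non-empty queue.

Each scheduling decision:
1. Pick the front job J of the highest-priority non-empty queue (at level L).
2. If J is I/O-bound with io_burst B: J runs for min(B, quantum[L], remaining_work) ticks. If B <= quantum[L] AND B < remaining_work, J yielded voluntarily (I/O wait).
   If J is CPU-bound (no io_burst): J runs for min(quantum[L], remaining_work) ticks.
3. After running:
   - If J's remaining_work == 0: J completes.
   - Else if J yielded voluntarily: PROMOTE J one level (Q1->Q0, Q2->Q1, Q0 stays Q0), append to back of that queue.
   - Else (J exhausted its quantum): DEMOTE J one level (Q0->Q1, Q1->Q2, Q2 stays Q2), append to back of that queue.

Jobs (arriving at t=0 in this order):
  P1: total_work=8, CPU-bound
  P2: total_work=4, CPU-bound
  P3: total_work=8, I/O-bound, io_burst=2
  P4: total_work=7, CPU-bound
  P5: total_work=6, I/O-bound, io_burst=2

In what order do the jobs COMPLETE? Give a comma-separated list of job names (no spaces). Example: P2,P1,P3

t=0-3: P1@Q0 runs 3, rem=5, quantum used, demote→Q1. Q0=[P2,P3,P4,P5] Q1=[P1] Q2=[]
t=3-6: P2@Q0 runs 3, rem=1, quantum used, demote→Q1. Q0=[P3,P4,P5] Q1=[P1,P2] Q2=[]
t=6-8: P3@Q0 runs 2, rem=6, I/O yield, promote→Q0. Q0=[P4,P5,P3] Q1=[P1,P2] Q2=[]
t=8-11: P4@Q0 runs 3, rem=4, quantum used, demote→Q1. Q0=[P5,P3] Q1=[P1,P2,P4] Q2=[]
t=11-13: P5@Q0 runs 2, rem=4, I/O yield, promote→Q0. Q0=[P3,P5] Q1=[P1,P2,P4] Q2=[]
t=13-15: P3@Q0 runs 2, rem=4, I/O yield, promote→Q0. Q0=[P5,P3] Q1=[P1,P2,P4] Q2=[]
t=15-17: P5@Q0 runs 2, rem=2, I/O yield, promote→Q0. Q0=[P3,P5] Q1=[P1,P2,P4] Q2=[]
t=17-19: P3@Q0 runs 2, rem=2, I/O yield, promote→Q0. Q0=[P5,P3] Q1=[P1,P2,P4] Q2=[]
t=19-21: P5@Q0 runs 2, rem=0, completes. Q0=[P3] Q1=[P1,P2,P4] Q2=[]
t=21-23: P3@Q0 runs 2, rem=0, completes. Q0=[] Q1=[P1,P2,P4] Q2=[]
t=23-28: P1@Q1 runs 5, rem=0, completes. Q0=[] Q1=[P2,P4] Q2=[]
t=28-29: P2@Q1 runs 1, rem=0, completes. Q0=[] Q1=[P4] Q2=[]
t=29-33: P4@Q1 runs 4, rem=0, completes. Q0=[] Q1=[] Q2=[]

Answer: P5,P3,P1,P2,P4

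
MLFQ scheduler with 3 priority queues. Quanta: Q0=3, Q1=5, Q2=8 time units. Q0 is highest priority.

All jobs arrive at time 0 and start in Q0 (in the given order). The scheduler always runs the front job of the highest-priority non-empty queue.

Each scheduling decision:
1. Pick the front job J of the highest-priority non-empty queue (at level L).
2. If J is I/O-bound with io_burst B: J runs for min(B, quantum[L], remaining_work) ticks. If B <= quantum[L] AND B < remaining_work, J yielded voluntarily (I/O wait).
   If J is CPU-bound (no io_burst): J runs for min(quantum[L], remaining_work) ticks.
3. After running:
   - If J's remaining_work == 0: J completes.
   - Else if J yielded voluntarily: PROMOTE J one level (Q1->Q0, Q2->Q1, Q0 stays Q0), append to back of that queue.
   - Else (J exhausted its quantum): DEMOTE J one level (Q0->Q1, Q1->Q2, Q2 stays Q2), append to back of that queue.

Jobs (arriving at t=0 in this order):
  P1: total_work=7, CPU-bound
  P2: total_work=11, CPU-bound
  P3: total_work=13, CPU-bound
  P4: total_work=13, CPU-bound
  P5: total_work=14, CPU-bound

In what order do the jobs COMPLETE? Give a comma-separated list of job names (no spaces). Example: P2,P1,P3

t=0-3: P1@Q0 runs 3, rem=4, quantum used, demote→Q1. Q0=[P2,P3,P4,P5] Q1=[P1] Q2=[]
t=3-6: P2@Q0 runs 3, rem=8, quantum used, demote→Q1. Q0=[P3,P4,P5] Q1=[P1,P2] Q2=[]
t=6-9: P3@Q0 runs 3, rem=10, quantum used, demote→Q1. Q0=[P4,P5] Q1=[P1,P2,P3] Q2=[]
t=9-12: P4@Q0 runs 3, rem=10, quantum used, demote→Q1. Q0=[P5] Q1=[P1,P2,P3,P4] Q2=[]
t=12-15: P5@Q0 runs 3, rem=11, quantum used, demote→Q1. Q0=[] Q1=[P1,P2,P3,P4,P5] Q2=[]
t=15-19: P1@Q1 runs 4, rem=0, completes. Q0=[] Q1=[P2,P3,P4,P5] Q2=[]
t=19-24: P2@Q1 runs 5, rem=3, quantum used, demote→Q2. Q0=[] Q1=[P3,P4,P5] Q2=[P2]
t=24-29: P3@Q1 runs 5, rem=5, quantum used, demote→Q2. Q0=[] Q1=[P4,P5] Q2=[P2,P3]
t=29-34: P4@Q1 runs 5, rem=5, quantum used, demote→Q2. Q0=[] Q1=[P5] Q2=[P2,P3,P4]
t=34-39: P5@Q1 runs 5, rem=6, quantum used, demote→Q2. Q0=[] Q1=[] Q2=[P2,P3,P4,P5]
t=39-42: P2@Q2 runs 3, rem=0, completes. Q0=[] Q1=[] Q2=[P3,P4,P5]
t=42-47: P3@Q2 runs 5, rem=0, completes. Q0=[] Q1=[] Q2=[P4,P5]
t=47-52: P4@Q2 runs 5, rem=0, completes. Q0=[] Q1=[] Q2=[P5]
t=52-58: P5@Q2 runs 6, rem=0, completes. Q0=[] Q1=[] Q2=[]

Answer: P1,P2,P3,P4,P5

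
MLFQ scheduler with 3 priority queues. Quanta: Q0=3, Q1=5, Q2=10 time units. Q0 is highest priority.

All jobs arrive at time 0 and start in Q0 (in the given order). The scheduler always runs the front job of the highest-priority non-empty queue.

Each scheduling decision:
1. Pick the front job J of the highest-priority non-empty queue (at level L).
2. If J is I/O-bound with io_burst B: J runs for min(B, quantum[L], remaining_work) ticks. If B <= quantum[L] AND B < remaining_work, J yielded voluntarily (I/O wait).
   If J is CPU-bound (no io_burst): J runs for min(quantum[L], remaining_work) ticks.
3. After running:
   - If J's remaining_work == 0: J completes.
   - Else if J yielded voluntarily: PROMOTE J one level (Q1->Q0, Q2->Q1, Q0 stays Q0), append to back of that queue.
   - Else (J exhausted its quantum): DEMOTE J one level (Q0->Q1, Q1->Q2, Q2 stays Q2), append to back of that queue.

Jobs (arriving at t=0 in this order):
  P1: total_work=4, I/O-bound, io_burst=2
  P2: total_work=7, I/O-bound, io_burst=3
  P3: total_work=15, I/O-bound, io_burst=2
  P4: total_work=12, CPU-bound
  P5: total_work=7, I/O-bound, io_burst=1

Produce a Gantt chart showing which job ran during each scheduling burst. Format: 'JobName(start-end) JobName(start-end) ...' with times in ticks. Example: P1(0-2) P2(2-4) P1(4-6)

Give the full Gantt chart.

t=0-2: P1@Q0 runs 2, rem=2, I/O yield, promote→Q0. Q0=[P2,P3,P4,P5,P1] Q1=[] Q2=[]
t=2-5: P2@Q0 runs 3, rem=4, I/O yield, promote→Q0. Q0=[P3,P4,P5,P1,P2] Q1=[] Q2=[]
t=5-7: P3@Q0 runs 2, rem=13, I/O yield, promote→Q0. Q0=[P4,P5,P1,P2,P3] Q1=[] Q2=[]
t=7-10: P4@Q0 runs 3, rem=9, quantum used, demote→Q1. Q0=[P5,P1,P2,P3] Q1=[P4] Q2=[]
t=10-11: P5@Q0 runs 1, rem=6, I/O yield, promote→Q0. Q0=[P1,P2,P3,P5] Q1=[P4] Q2=[]
t=11-13: P1@Q0 runs 2, rem=0, completes. Q0=[P2,P3,P5] Q1=[P4] Q2=[]
t=13-16: P2@Q0 runs 3, rem=1, I/O yield, promote→Q0. Q0=[P3,P5,P2] Q1=[P4] Q2=[]
t=16-18: P3@Q0 runs 2, rem=11, I/O yield, promote→Q0. Q0=[P5,P2,P3] Q1=[P4] Q2=[]
t=18-19: P5@Q0 runs 1, rem=5, I/O yield, promote→Q0. Q0=[P2,P3,P5] Q1=[P4] Q2=[]
t=19-20: P2@Q0 runs 1, rem=0, completes. Q0=[P3,P5] Q1=[P4] Q2=[]
t=20-22: P3@Q0 runs 2, rem=9, I/O yield, promote→Q0. Q0=[P5,P3] Q1=[P4] Q2=[]
t=22-23: P5@Q0 runs 1, rem=4, I/O yield, promote→Q0. Q0=[P3,P5] Q1=[P4] Q2=[]
t=23-25: P3@Q0 runs 2, rem=7, I/O yield, promote→Q0. Q0=[P5,P3] Q1=[P4] Q2=[]
t=25-26: P5@Q0 runs 1, rem=3, I/O yield, promote→Q0. Q0=[P3,P5] Q1=[P4] Q2=[]
t=26-28: P3@Q0 runs 2, rem=5, I/O yield, promote→Q0. Q0=[P5,P3] Q1=[P4] Q2=[]
t=28-29: P5@Q0 runs 1, rem=2, I/O yield, promote→Q0. Q0=[P3,P5] Q1=[P4] Q2=[]
t=29-31: P3@Q0 runs 2, rem=3, I/O yield, promote→Q0. Q0=[P5,P3] Q1=[P4] Q2=[]
t=31-32: P5@Q0 runs 1, rem=1, I/O yield, promote→Q0. Q0=[P3,P5] Q1=[P4] Q2=[]
t=32-34: P3@Q0 runs 2, rem=1, I/O yield, promote→Q0. Q0=[P5,P3] Q1=[P4] Q2=[]
t=34-35: P5@Q0 runs 1, rem=0, completes. Q0=[P3] Q1=[P4] Q2=[]
t=35-36: P3@Q0 runs 1, rem=0, completes. Q0=[] Q1=[P4] Q2=[]
t=36-41: P4@Q1 runs 5, rem=4, quantum used, demote→Q2. Q0=[] Q1=[] Q2=[P4]
t=41-45: P4@Q2 runs 4, rem=0, completes. Q0=[] Q1=[] Q2=[]

Answer: P1(0-2) P2(2-5) P3(5-7) P4(7-10) P5(10-11) P1(11-13) P2(13-16) P3(16-18) P5(18-19) P2(19-20) P3(20-22) P5(22-23) P3(23-25) P5(25-26) P3(26-28) P5(28-29) P3(29-31) P5(31-32) P3(32-34) P5(34-35) P3(35-36) P4(36-41) P4(41-45)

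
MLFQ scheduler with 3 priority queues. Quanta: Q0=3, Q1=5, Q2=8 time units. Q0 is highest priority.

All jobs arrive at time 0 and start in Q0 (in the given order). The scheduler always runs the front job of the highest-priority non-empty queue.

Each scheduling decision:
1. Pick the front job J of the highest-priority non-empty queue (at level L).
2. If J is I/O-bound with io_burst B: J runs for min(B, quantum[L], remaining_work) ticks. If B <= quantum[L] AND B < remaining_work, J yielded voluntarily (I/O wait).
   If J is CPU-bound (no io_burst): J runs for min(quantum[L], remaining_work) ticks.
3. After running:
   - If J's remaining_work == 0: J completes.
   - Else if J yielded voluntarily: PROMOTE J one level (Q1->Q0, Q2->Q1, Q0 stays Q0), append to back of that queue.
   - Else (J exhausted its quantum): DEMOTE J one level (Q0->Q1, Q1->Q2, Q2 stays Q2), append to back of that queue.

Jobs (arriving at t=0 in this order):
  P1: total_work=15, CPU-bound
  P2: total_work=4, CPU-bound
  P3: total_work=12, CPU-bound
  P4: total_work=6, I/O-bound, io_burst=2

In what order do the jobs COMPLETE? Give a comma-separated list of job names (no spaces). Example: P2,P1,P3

t=0-3: P1@Q0 runs 3, rem=12, quantum used, demote→Q1. Q0=[P2,P3,P4] Q1=[P1] Q2=[]
t=3-6: P2@Q0 runs 3, rem=1, quantum used, demote→Q1. Q0=[P3,P4] Q1=[P1,P2] Q2=[]
t=6-9: P3@Q0 runs 3, rem=9, quantum used, demote→Q1. Q0=[P4] Q1=[P1,P2,P3] Q2=[]
t=9-11: P4@Q0 runs 2, rem=4, I/O yield, promote→Q0. Q0=[P4] Q1=[P1,P2,P3] Q2=[]
t=11-13: P4@Q0 runs 2, rem=2, I/O yield, promote→Q0. Q0=[P4] Q1=[P1,P2,P3] Q2=[]
t=13-15: P4@Q0 runs 2, rem=0, completes. Q0=[] Q1=[P1,P2,P3] Q2=[]
t=15-20: P1@Q1 runs 5, rem=7, quantum used, demote→Q2. Q0=[] Q1=[P2,P3] Q2=[P1]
t=20-21: P2@Q1 runs 1, rem=0, completes. Q0=[] Q1=[P3] Q2=[P1]
t=21-26: P3@Q1 runs 5, rem=4, quantum used, demote→Q2. Q0=[] Q1=[] Q2=[P1,P3]
t=26-33: P1@Q2 runs 7, rem=0, completes. Q0=[] Q1=[] Q2=[P3]
t=33-37: P3@Q2 runs 4, rem=0, completes. Q0=[] Q1=[] Q2=[]

Answer: P4,P2,P1,P3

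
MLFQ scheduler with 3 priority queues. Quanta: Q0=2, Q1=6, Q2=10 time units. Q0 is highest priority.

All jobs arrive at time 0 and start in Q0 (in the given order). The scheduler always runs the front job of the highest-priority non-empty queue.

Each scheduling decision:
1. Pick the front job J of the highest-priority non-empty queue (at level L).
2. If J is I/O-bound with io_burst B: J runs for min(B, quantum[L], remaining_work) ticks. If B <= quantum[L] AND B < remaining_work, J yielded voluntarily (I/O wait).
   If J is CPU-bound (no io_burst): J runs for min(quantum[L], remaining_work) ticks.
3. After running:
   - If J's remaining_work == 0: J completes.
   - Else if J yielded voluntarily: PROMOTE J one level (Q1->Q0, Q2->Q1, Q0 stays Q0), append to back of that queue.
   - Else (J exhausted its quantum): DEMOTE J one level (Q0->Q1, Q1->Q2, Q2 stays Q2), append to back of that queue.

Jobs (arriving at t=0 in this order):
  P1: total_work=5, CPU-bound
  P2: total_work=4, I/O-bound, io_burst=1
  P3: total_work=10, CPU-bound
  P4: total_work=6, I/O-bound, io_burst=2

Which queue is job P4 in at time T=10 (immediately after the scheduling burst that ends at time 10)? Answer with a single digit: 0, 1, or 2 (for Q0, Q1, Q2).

Answer: 0

Derivation:
t=0-2: P1@Q0 runs 2, rem=3, quantum used, demote→Q1. Q0=[P2,P3,P4] Q1=[P1] Q2=[]
t=2-3: P2@Q0 runs 1, rem=3, I/O yield, promote→Q0. Q0=[P3,P4,P2] Q1=[P1] Q2=[]
t=3-5: P3@Q0 runs 2, rem=8, quantum used, demote→Q1. Q0=[P4,P2] Q1=[P1,P3] Q2=[]
t=5-7: P4@Q0 runs 2, rem=4, I/O yield, promote→Q0. Q0=[P2,P4] Q1=[P1,P3] Q2=[]
t=7-8: P2@Q0 runs 1, rem=2, I/O yield, promote→Q0. Q0=[P4,P2] Q1=[P1,P3] Q2=[]
t=8-10: P4@Q0 runs 2, rem=2, I/O yield, promote→Q0. Q0=[P2,P4] Q1=[P1,P3] Q2=[]
t=10-11: P2@Q0 runs 1, rem=1, I/O yield, promote→Q0. Q0=[P4,P2] Q1=[P1,P3] Q2=[]
t=11-13: P4@Q0 runs 2, rem=0, completes. Q0=[P2] Q1=[P1,P3] Q2=[]
t=13-14: P2@Q0 runs 1, rem=0, completes. Q0=[] Q1=[P1,P3] Q2=[]
t=14-17: P1@Q1 runs 3, rem=0, completes. Q0=[] Q1=[P3] Q2=[]
t=17-23: P3@Q1 runs 6, rem=2, quantum used, demote→Q2. Q0=[] Q1=[] Q2=[P3]
t=23-25: P3@Q2 runs 2, rem=0, completes. Q0=[] Q1=[] Q2=[]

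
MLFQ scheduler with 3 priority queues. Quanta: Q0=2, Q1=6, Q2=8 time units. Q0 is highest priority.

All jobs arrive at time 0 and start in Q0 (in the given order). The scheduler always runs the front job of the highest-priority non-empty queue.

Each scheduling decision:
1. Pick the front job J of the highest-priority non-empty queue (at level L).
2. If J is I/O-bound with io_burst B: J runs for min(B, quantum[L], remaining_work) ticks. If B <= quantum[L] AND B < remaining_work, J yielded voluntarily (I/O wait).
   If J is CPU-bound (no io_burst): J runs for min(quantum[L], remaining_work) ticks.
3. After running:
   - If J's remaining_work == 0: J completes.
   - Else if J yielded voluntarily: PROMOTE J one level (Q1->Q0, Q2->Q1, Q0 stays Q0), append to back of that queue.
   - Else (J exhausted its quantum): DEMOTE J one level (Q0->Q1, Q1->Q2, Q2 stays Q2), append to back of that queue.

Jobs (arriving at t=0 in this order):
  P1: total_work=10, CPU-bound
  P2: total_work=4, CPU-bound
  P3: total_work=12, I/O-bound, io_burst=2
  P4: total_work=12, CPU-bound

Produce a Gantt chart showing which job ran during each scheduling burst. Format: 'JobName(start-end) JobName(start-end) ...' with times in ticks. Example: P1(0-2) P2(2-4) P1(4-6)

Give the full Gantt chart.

t=0-2: P1@Q0 runs 2, rem=8, quantum used, demote→Q1. Q0=[P2,P3,P4] Q1=[P1] Q2=[]
t=2-4: P2@Q0 runs 2, rem=2, quantum used, demote→Q1. Q0=[P3,P4] Q1=[P1,P2] Q2=[]
t=4-6: P3@Q0 runs 2, rem=10, I/O yield, promote→Q0. Q0=[P4,P3] Q1=[P1,P2] Q2=[]
t=6-8: P4@Q0 runs 2, rem=10, quantum used, demote→Q1. Q0=[P3] Q1=[P1,P2,P4] Q2=[]
t=8-10: P3@Q0 runs 2, rem=8, I/O yield, promote→Q0. Q0=[P3] Q1=[P1,P2,P4] Q2=[]
t=10-12: P3@Q0 runs 2, rem=6, I/O yield, promote→Q0. Q0=[P3] Q1=[P1,P2,P4] Q2=[]
t=12-14: P3@Q0 runs 2, rem=4, I/O yield, promote→Q0. Q0=[P3] Q1=[P1,P2,P4] Q2=[]
t=14-16: P3@Q0 runs 2, rem=2, I/O yield, promote→Q0. Q0=[P3] Q1=[P1,P2,P4] Q2=[]
t=16-18: P3@Q0 runs 2, rem=0, completes. Q0=[] Q1=[P1,P2,P4] Q2=[]
t=18-24: P1@Q1 runs 6, rem=2, quantum used, demote→Q2. Q0=[] Q1=[P2,P4] Q2=[P1]
t=24-26: P2@Q1 runs 2, rem=0, completes. Q0=[] Q1=[P4] Q2=[P1]
t=26-32: P4@Q1 runs 6, rem=4, quantum used, demote→Q2. Q0=[] Q1=[] Q2=[P1,P4]
t=32-34: P1@Q2 runs 2, rem=0, completes. Q0=[] Q1=[] Q2=[P4]
t=34-38: P4@Q2 runs 4, rem=0, completes. Q0=[] Q1=[] Q2=[]

Answer: P1(0-2) P2(2-4) P3(4-6) P4(6-8) P3(8-10) P3(10-12) P3(12-14) P3(14-16) P3(16-18) P1(18-24) P2(24-26) P4(26-32) P1(32-34) P4(34-38)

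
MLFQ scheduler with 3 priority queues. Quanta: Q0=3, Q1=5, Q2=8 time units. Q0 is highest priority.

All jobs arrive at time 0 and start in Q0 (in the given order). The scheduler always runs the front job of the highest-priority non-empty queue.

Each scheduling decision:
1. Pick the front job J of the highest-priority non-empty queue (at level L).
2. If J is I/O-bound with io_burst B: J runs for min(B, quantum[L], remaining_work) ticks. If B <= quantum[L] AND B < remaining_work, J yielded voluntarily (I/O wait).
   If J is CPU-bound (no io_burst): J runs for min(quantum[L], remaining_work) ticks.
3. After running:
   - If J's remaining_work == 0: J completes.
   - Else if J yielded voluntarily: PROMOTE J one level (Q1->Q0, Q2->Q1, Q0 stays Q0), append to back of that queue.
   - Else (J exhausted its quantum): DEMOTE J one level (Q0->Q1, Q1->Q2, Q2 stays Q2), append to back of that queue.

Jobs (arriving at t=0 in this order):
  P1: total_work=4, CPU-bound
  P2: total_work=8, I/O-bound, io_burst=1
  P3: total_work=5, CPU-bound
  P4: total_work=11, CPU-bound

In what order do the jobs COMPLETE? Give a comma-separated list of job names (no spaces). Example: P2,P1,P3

Answer: P2,P1,P3,P4

Derivation:
t=0-3: P1@Q0 runs 3, rem=1, quantum used, demote→Q1. Q0=[P2,P3,P4] Q1=[P1] Q2=[]
t=3-4: P2@Q0 runs 1, rem=7, I/O yield, promote→Q0. Q0=[P3,P4,P2] Q1=[P1] Q2=[]
t=4-7: P3@Q0 runs 3, rem=2, quantum used, demote→Q1. Q0=[P4,P2] Q1=[P1,P3] Q2=[]
t=7-10: P4@Q0 runs 3, rem=8, quantum used, demote→Q1. Q0=[P2] Q1=[P1,P3,P4] Q2=[]
t=10-11: P2@Q0 runs 1, rem=6, I/O yield, promote→Q0. Q0=[P2] Q1=[P1,P3,P4] Q2=[]
t=11-12: P2@Q0 runs 1, rem=5, I/O yield, promote→Q0. Q0=[P2] Q1=[P1,P3,P4] Q2=[]
t=12-13: P2@Q0 runs 1, rem=4, I/O yield, promote→Q0. Q0=[P2] Q1=[P1,P3,P4] Q2=[]
t=13-14: P2@Q0 runs 1, rem=3, I/O yield, promote→Q0. Q0=[P2] Q1=[P1,P3,P4] Q2=[]
t=14-15: P2@Q0 runs 1, rem=2, I/O yield, promote→Q0. Q0=[P2] Q1=[P1,P3,P4] Q2=[]
t=15-16: P2@Q0 runs 1, rem=1, I/O yield, promote→Q0. Q0=[P2] Q1=[P1,P3,P4] Q2=[]
t=16-17: P2@Q0 runs 1, rem=0, completes. Q0=[] Q1=[P1,P3,P4] Q2=[]
t=17-18: P1@Q1 runs 1, rem=0, completes. Q0=[] Q1=[P3,P4] Q2=[]
t=18-20: P3@Q1 runs 2, rem=0, completes. Q0=[] Q1=[P4] Q2=[]
t=20-25: P4@Q1 runs 5, rem=3, quantum used, demote→Q2. Q0=[] Q1=[] Q2=[P4]
t=25-28: P4@Q2 runs 3, rem=0, completes. Q0=[] Q1=[] Q2=[]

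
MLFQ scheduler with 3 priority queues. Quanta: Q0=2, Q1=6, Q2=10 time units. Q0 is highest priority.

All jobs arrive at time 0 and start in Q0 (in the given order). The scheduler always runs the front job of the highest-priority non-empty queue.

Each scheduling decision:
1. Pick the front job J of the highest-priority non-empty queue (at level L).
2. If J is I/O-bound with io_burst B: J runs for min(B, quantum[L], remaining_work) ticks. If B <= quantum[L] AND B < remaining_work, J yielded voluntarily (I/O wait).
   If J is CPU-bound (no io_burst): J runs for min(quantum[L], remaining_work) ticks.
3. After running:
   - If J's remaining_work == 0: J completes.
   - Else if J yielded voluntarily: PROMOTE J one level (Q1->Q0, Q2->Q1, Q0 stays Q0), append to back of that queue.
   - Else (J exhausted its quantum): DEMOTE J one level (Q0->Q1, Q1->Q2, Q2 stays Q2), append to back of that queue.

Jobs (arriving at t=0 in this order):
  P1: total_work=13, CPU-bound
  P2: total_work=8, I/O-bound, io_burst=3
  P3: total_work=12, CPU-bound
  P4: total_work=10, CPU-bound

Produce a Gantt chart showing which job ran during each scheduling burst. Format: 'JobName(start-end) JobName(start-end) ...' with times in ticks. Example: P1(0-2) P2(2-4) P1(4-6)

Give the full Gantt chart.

Answer: P1(0-2) P2(2-4) P3(4-6) P4(6-8) P1(8-14) P2(14-17) P2(17-19) P3(19-25) P4(25-31) P2(31-32) P1(32-37) P3(37-41) P4(41-43)

Derivation:
t=0-2: P1@Q0 runs 2, rem=11, quantum used, demote→Q1. Q0=[P2,P3,P4] Q1=[P1] Q2=[]
t=2-4: P2@Q0 runs 2, rem=6, quantum used, demote→Q1. Q0=[P3,P4] Q1=[P1,P2] Q2=[]
t=4-6: P3@Q0 runs 2, rem=10, quantum used, demote→Q1. Q0=[P4] Q1=[P1,P2,P3] Q2=[]
t=6-8: P4@Q0 runs 2, rem=8, quantum used, demote→Q1. Q0=[] Q1=[P1,P2,P3,P4] Q2=[]
t=8-14: P1@Q1 runs 6, rem=5, quantum used, demote→Q2. Q0=[] Q1=[P2,P3,P4] Q2=[P1]
t=14-17: P2@Q1 runs 3, rem=3, I/O yield, promote→Q0. Q0=[P2] Q1=[P3,P4] Q2=[P1]
t=17-19: P2@Q0 runs 2, rem=1, quantum used, demote→Q1. Q0=[] Q1=[P3,P4,P2] Q2=[P1]
t=19-25: P3@Q1 runs 6, rem=4, quantum used, demote→Q2. Q0=[] Q1=[P4,P2] Q2=[P1,P3]
t=25-31: P4@Q1 runs 6, rem=2, quantum used, demote→Q2. Q0=[] Q1=[P2] Q2=[P1,P3,P4]
t=31-32: P2@Q1 runs 1, rem=0, completes. Q0=[] Q1=[] Q2=[P1,P3,P4]
t=32-37: P1@Q2 runs 5, rem=0, completes. Q0=[] Q1=[] Q2=[P3,P4]
t=37-41: P3@Q2 runs 4, rem=0, completes. Q0=[] Q1=[] Q2=[P4]
t=41-43: P4@Q2 runs 2, rem=0, completes. Q0=[] Q1=[] Q2=[]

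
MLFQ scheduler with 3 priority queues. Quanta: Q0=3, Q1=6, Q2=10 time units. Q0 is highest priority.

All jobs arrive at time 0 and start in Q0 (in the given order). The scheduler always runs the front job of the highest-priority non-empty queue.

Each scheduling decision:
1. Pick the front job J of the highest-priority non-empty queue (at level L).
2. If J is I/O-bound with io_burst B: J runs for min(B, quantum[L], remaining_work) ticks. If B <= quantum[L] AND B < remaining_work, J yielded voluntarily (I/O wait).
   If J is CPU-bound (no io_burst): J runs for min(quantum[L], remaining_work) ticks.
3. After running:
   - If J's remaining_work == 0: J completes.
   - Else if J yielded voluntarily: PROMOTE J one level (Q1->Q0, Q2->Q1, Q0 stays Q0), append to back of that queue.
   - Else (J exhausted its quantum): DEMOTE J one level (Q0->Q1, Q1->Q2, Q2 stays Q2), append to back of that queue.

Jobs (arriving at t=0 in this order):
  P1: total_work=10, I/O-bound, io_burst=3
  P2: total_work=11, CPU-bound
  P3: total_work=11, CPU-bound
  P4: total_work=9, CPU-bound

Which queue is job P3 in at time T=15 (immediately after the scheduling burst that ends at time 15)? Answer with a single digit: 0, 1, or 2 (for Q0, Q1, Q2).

Answer: 1

Derivation:
t=0-3: P1@Q0 runs 3, rem=7, I/O yield, promote→Q0. Q0=[P2,P3,P4,P1] Q1=[] Q2=[]
t=3-6: P2@Q0 runs 3, rem=8, quantum used, demote→Q1. Q0=[P3,P4,P1] Q1=[P2] Q2=[]
t=6-9: P3@Q0 runs 3, rem=8, quantum used, demote→Q1. Q0=[P4,P1] Q1=[P2,P3] Q2=[]
t=9-12: P4@Q0 runs 3, rem=6, quantum used, demote→Q1. Q0=[P1] Q1=[P2,P3,P4] Q2=[]
t=12-15: P1@Q0 runs 3, rem=4, I/O yield, promote→Q0. Q0=[P1] Q1=[P2,P3,P4] Q2=[]
t=15-18: P1@Q0 runs 3, rem=1, I/O yield, promote→Q0. Q0=[P1] Q1=[P2,P3,P4] Q2=[]
t=18-19: P1@Q0 runs 1, rem=0, completes. Q0=[] Q1=[P2,P3,P4] Q2=[]
t=19-25: P2@Q1 runs 6, rem=2, quantum used, demote→Q2. Q0=[] Q1=[P3,P4] Q2=[P2]
t=25-31: P3@Q1 runs 6, rem=2, quantum used, demote→Q2. Q0=[] Q1=[P4] Q2=[P2,P3]
t=31-37: P4@Q1 runs 6, rem=0, completes. Q0=[] Q1=[] Q2=[P2,P3]
t=37-39: P2@Q2 runs 2, rem=0, completes. Q0=[] Q1=[] Q2=[P3]
t=39-41: P3@Q2 runs 2, rem=0, completes. Q0=[] Q1=[] Q2=[]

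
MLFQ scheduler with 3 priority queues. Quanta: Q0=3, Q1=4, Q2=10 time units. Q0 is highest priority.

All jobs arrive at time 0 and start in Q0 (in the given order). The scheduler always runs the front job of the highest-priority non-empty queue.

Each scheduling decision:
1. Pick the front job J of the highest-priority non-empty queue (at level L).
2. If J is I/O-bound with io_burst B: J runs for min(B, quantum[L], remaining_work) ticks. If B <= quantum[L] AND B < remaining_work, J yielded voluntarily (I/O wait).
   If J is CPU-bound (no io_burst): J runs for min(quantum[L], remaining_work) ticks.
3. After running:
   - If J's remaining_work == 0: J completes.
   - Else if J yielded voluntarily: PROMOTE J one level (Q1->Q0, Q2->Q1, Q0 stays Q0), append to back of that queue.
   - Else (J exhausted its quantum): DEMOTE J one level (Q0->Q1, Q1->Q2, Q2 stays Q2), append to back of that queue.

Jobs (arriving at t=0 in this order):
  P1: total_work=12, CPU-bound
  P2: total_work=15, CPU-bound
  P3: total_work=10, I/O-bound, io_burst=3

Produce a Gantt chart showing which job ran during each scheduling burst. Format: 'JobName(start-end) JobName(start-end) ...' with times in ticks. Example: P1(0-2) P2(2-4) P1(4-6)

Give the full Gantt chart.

t=0-3: P1@Q0 runs 3, rem=9, quantum used, demote→Q1. Q0=[P2,P3] Q1=[P1] Q2=[]
t=3-6: P2@Q0 runs 3, rem=12, quantum used, demote→Q1. Q0=[P3] Q1=[P1,P2] Q2=[]
t=6-9: P3@Q0 runs 3, rem=7, I/O yield, promote→Q0. Q0=[P3] Q1=[P1,P2] Q2=[]
t=9-12: P3@Q0 runs 3, rem=4, I/O yield, promote→Q0. Q0=[P3] Q1=[P1,P2] Q2=[]
t=12-15: P3@Q0 runs 3, rem=1, I/O yield, promote→Q0. Q0=[P3] Q1=[P1,P2] Q2=[]
t=15-16: P3@Q0 runs 1, rem=0, completes. Q0=[] Q1=[P1,P2] Q2=[]
t=16-20: P1@Q1 runs 4, rem=5, quantum used, demote→Q2. Q0=[] Q1=[P2] Q2=[P1]
t=20-24: P2@Q1 runs 4, rem=8, quantum used, demote→Q2. Q0=[] Q1=[] Q2=[P1,P2]
t=24-29: P1@Q2 runs 5, rem=0, completes. Q0=[] Q1=[] Q2=[P2]
t=29-37: P2@Q2 runs 8, rem=0, completes. Q0=[] Q1=[] Q2=[]

Answer: P1(0-3) P2(3-6) P3(6-9) P3(9-12) P3(12-15) P3(15-16) P1(16-20) P2(20-24) P1(24-29) P2(29-37)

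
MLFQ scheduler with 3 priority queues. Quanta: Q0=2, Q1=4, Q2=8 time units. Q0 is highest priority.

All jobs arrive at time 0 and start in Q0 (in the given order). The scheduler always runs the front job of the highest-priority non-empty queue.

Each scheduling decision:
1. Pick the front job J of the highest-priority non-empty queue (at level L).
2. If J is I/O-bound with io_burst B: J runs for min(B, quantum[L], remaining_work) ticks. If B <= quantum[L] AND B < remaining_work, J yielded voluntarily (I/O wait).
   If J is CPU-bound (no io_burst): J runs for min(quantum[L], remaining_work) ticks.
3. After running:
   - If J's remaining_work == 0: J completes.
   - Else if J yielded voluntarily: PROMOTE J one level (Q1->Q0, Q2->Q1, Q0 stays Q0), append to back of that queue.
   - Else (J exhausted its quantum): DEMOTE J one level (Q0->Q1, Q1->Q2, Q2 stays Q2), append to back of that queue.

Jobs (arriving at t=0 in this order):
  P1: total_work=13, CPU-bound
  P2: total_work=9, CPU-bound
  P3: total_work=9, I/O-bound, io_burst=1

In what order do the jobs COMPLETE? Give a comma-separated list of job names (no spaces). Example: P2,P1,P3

Answer: P3,P1,P2

Derivation:
t=0-2: P1@Q0 runs 2, rem=11, quantum used, demote→Q1. Q0=[P2,P3] Q1=[P1] Q2=[]
t=2-4: P2@Q0 runs 2, rem=7, quantum used, demote→Q1. Q0=[P3] Q1=[P1,P2] Q2=[]
t=4-5: P3@Q0 runs 1, rem=8, I/O yield, promote→Q0. Q0=[P3] Q1=[P1,P2] Q2=[]
t=5-6: P3@Q0 runs 1, rem=7, I/O yield, promote→Q0. Q0=[P3] Q1=[P1,P2] Q2=[]
t=6-7: P3@Q0 runs 1, rem=6, I/O yield, promote→Q0. Q0=[P3] Q1=[P1,P2] Q2=[]
t=7-8: P3@Q0 runs 1, rem=5, I/O yield, promote→Q0. Q0=[P3] Q1=[P1,P2] Q2=[]
t=8-9: P3@Q0 runs 1, rem=4, I/O yield, promote→Q0. Q0=[P3] Q1=[P1,P2] Q2=[]
t=9-10: P3@Q0 runs 1, rem=3, I/O yield, promote→Q0. Q0=[P3] Q1=[P1,P2] Q2=[]
t=10-11: P3@Q0 runs 1, rem=2, I/O yield, promote→Q0. Q0=[P3] Q1=[P1,P2] Q2=[]
t=11-12: P3@Q0 runs 1, rem=1, I/O yield, promote→Q0. Q0=[P3] Q1=[P1,P2] Q2=[]
t=12-13: P3@Q0 runs 1, rem=0, completes. Q0=[] Q1=[P1,P2] Q2=[]
t=13-17: P1@Q1 runs 4, rem=7, quantum used, demote→Q2. Q0=[] Q1=[P2] Q2=[P1]
t=17-21: P2@Q1 runs 4, rem=3, quantum used, demote→Q2. Q0=[] Q1=[] Q2=[P1,P2]
t=21-28: P1@Q2 runs 7, rem=0, completes. Q0=[] Q1=[] Q2=[P2]
t=28-31: P2@Q2 runs 3, rem=0, completes. Q0=[] Q1=[] Q2=[]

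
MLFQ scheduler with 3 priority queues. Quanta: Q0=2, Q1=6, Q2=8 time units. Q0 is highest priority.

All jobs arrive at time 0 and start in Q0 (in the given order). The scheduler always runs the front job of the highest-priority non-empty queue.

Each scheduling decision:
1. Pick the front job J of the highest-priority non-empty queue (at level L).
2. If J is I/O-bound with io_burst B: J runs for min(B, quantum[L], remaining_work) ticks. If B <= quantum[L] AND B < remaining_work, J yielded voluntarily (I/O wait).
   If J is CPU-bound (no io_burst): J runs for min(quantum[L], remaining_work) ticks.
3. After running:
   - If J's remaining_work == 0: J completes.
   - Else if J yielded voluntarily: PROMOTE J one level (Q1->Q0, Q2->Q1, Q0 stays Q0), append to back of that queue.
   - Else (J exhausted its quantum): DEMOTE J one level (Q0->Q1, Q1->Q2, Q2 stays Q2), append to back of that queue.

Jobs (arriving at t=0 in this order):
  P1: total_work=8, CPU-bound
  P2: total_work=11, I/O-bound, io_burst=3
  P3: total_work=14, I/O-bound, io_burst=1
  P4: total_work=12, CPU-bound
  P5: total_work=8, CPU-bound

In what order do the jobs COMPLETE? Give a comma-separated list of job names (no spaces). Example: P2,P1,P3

Answer: P3,P1,P5,P2,P4

Derivation:
t=0-2: P1@Q0 runs 2, rem=6, quantum used, demote→Q1. Q0=[P2,P3,P4,P5] Q1=[P1] Q2=[]
t=2-4: P2@Q0 runs 2, rem=9, quantum used, demote→Q1. Q0=[P3,P4,P5] Q1=[P1,P2] Q2=[]
t=4-5: P3@Q0 runs 1, rem=13, I/O yield, promote→Q0. Q0=[P4,P5,P3] Q1=[P1,P2] Q2=[]
t=5-7: P4@Q0 runs 2, rem=10, quantum used, demote→Q1. Q0=[P5,P3] Q1=[P1,P2,P4] Q2=[]
t=7-9: P5@Q0 runs 2, rem=6, quantum used, demote→Q1. Q0=[P3] Q1=[P1,P2,P4,P5] Q2=[]
t=9-10: P3@Q0 runs 1, rem=12, I/O yield, promote→Q0. Q0=[P3] Q1=[P1,P2,P4,P5] Q2=[]
t=10-11: P3@Q0 runs 1, rem=11, I/O yield, promote→Q0. Q0=[P3] Q1=[P1,P2,P4,P5] Q2=[]
t=11-12: P3@Q0 runs 1, rem=10, I/O yield, promote→Q0. Q0=[P3] Q1=[P1,P2,P4,P5] Q2=[]
t=12-13: P3@Q0 runs 1, rem=9, I/O yield, promote→Q0. Q0=[P3] Q1=[P1,P2,P4,P5] Q2=[]
t=13-14: P3@Q0 runs 1, rem=8, I/O yield, promote→Q0. Q0=[P3] Q1=[P1,P2,P4,P5] Q2=[]
t=14-15: P3@Q0 runs 1, rem=7, I/O yield, promote→Q0. Q0=[P3] Q1=[P1,P2,P4,P5] Q2=[]
t=15-16: P3@Q0 runs 1, rem=6, I/O yield, promote→Q0. Q0=[P3] Q1=[P1,P2,P4,P5] Q2=[]
t=16-17: P3@Q0 runs 1, rem=5, I/O yield, promote→Q0. Q0=[P3] Q1=[P1,P2,P4,P5] Q2=[]
t=17-18: P3@Q0 runs 1, rem=4, I/O yield, promote→Q0. Q0=[P3] Q1=[P1,P2,P4,P5] Q2=[]
t=18-19: P3@Q0 runs 1, rem=3, I/O yield, promote→Q0. Q0=[P3] Q1=[P1,P2,P4,P5] Q2=[]
t=19-20: P3@Q0 runs 1, rem=2, I/O yield, promote→Q0. Q0=[P3] Q1=[P1,P2,P4,P5] Q2=[]
t=20-21: P3@Q0 runs 1, rem=1, I/O yield, promote→Q0. Q0=[P3] Q1=[P1,P2,P4,P5] Q2=[]
t=21-22: P3@Q0 runs 1, rem=0, completes. Q0=[] Q1=[P1,P2,P4,P5] Q2=[]
t=22-28: P1@Q1 runs 6, rem=0, completes. Q0=[] Q1=[P2,P4,P5] Q2=[]
t=28-31: P2@Q1 runs 3, rem=6, I/O yield, promote→Q0. Q0=[P2] Q1=[P4,P5] Q2=[]
t=31-33: P2@Q0 runs 2, rem=4, quantum used, demote→Q1. Q0=[] Q1=[P4,P5,P2] Q2=[]
t=33-39: P4@Q1 runs 6, rem=4, quantum used, demote→Q2. Q0=[] Q1=[P5,P2] Q2=[P4]
t=39-45: P5@Q1 runs 6, rem=0, completes. Q0=[] Q1=[P2] Q2=[P4]
t=45-48: P2@Q1 runs 3, rem=1, I/O yield, promote→Q0. Q0=[P2] Q1=[] Q2=[P4]
t=48-49: P2@Q0 runs 1, rem=0, completes. Q0=[] Q1=[] Q2=[P4]
t=49-53: P4@Q2 runs 4, rem=0, completes. Q0=[] Q1=[] Q2=[]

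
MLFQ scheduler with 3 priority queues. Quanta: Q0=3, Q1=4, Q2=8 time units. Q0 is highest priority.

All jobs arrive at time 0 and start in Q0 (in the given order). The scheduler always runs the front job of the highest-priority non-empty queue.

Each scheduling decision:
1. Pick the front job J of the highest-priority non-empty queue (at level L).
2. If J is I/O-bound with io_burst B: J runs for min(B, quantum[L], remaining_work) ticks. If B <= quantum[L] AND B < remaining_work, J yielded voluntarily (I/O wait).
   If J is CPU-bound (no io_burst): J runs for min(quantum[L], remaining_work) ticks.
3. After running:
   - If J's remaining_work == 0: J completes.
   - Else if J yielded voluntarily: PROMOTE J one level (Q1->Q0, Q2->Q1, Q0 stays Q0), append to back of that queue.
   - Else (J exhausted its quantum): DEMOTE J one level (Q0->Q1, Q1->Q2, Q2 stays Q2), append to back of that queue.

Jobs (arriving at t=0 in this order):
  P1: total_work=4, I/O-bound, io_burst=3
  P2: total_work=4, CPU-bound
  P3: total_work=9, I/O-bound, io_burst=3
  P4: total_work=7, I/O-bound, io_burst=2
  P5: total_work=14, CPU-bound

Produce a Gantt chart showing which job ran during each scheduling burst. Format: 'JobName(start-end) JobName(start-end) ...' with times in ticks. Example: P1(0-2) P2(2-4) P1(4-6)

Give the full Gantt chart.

Answer: P1(0-3) P2(3-6) P3(6-9) P4(9-11) P5(11-14) P1(14-15) P3(15-18) P4(18-20) P3(20-23) P4(23-25) P4(25-26) P2(26-27) P5(27-31) P5(31-38)

Derivation:
t=0-3: P1@Q0 runs 3, rem=1, I/O yield, promote→Q0. Q0=[P2,P3,P4,P5,P1] Q1=[] Q2=[]
t=3-6: P2@Q0 runs 3, rem=1, quantum used, demote→Q1. Q0=[P3,P4,P5,P1] Q1=[P2] Q2=[]
t=6-9: P3@Q0 runs 3, rem=6, I/O yield, promote→Q0. Q0=[P4,P5,P1,P3] Q1=[P2] Q2=[]
t=9-11: P4@Q0 runs 2, rem=5, I/O yield, promote→Q0. Q0=[P5,P1,P3,P4] Q1=[P2] Q2=[]
t=11-14: P5@Q0 runs 3, rem=11, quantum used, demote→Q1. Q0=[P1,P3,P4] Q1=[P2,P5] Q2=[]
t=14-15: P1@Q0 runs 1, rem=0, completes. Q0=[P3,P4] Q1=[P2,P5] Q2=[]
t=15-18: P3@Q0 runs 3, rem=3, I/O yield, promote→Q0. Q0=[P4,P3] Q1=[P2,P5] Q2=[]
t=18-20: P4@Q0 runs 2, rem=3, I/O yield, promote→Q0. Q0=[P3,P4] Q1=[P2,P5] Q2=[]
t=20-23: P3@Q0 runs 3, rem=0, completes. Q0=[P4] Q1=[P2,P5] Q2=[]
t=23-25: P4@Q0 runs 2, rem=1, I/O yield, promote→Q0. Q0=[P4] Q1=[P2,P5] Q2=[]
t=25-26: P4@Q0 runs 1, rem=0, completes. Q0=[] Q1=[P2,P5] Q2=[]
t=26-27: P2@Q1 runs 1, rem=0, completes. Q0=[] Q1=[P5] Q2=[]
t=27-31: P5@Q1 runs 4, rem=7, quantum used, demote→Q2. Q0=[] Q1=[] Q2=[P5]
t=31-38: P5@Q2 runs 7, rem=0, completes. Q0=[] Q1=[] Q2=[]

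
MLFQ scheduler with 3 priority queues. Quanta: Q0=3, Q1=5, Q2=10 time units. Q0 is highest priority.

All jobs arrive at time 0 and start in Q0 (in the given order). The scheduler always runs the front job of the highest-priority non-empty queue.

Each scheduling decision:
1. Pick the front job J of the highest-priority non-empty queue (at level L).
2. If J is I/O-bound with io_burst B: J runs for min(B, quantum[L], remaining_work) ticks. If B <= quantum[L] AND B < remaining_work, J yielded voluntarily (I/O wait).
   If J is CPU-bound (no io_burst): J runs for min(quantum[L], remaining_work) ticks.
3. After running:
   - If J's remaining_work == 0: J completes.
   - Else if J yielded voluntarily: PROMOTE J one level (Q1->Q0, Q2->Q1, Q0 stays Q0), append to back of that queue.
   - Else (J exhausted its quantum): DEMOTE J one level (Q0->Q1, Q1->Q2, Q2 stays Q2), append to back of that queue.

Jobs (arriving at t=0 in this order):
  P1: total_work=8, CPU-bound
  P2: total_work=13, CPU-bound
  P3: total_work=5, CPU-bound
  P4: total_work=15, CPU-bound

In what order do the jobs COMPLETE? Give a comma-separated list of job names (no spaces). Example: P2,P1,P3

t=0-3: P1@Q0 runs 3, rem=5, quantum used, demote→Q1. Q0=[P2,P3,P4] Q1=[P1] Q2=[]
t=3-6: P2@Q0 runs 3, rem=10, quantum used, demote→Q1. Q0=[P3,P4] Q1=[P1,P2] Q2=[]
t=6-9: P3@Q0 runs 3, rem=2, quantum used, demote→Q1. Q0=[P4] Q1=[P1,P2,P3] Q2=[]
t=9-12: P4@Q0 runs 3, rem=12, quantum used, demote→Q1. Q0=[] Q1=[P1,P2,P3,P4] Q2=[]
t=12-17: P1@Q1 runs 5, rem=0, completes. Q0=[] Q1=[P2,P3,P4] Q2=[]
t=17-22: P2@Q1 runs 5, rem=5, quantum used, demote→Q2. Q0=[] Q1=[P3,P4] Q2=[P2]
t=22-24: P3@Q1 runs 2, rem=0, completes. Q0=[] Q1=[P4] Q2=[P2]
t=24-29: P4@Q1 runs 5, rem=7, quantum used, demote→Q2. Q0=[] Q1=[] Q2=[P2,P4]
t=29-34: P2@Q2 runs 5, rem=0, completes. Q0=[] Q1=[] Q2=[P4]
t=34-41: P4@Q2 runs 7, rem=0, completes. Q0=[] Q1=[] Q2=[]

Answer: P1,P3,P2,P4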